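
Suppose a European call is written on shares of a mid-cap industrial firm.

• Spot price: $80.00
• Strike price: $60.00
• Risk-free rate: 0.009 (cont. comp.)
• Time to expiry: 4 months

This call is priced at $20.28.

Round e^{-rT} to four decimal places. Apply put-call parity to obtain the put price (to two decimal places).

exp(−rT) = exp(−0.009·0.3333) = 0.9970
Put-call parity: C − P = S − K·e^(−rT) = 80 − 60·0.9970 = 80 − 59.8200 = 20.1800
P = C − (C − P) = 20.28 − (20.1800) = 0.1000

$0.10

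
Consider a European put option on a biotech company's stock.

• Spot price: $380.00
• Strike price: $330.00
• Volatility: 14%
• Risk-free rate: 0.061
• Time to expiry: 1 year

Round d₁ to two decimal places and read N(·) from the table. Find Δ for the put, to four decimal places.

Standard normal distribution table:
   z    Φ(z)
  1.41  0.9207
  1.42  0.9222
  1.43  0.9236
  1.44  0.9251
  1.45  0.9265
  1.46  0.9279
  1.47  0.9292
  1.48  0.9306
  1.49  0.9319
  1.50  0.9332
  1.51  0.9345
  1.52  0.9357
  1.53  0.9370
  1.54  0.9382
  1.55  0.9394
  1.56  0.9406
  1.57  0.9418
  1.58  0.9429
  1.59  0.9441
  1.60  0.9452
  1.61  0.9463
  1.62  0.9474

σ√T = 0.14·√1 = 0.1400
d₁ = [ln(380/330) + (0.061 + 0.14²/2)·1] / 0.1400 = [0.1411 + 0.0708] / 0.1400 = 1.5134 → 1.51
N(d₁) = N(1.51) = 0.9345
Δ_put = N(d₁) − 1 = 0.9345 − 1 = -0.0655

-0.0655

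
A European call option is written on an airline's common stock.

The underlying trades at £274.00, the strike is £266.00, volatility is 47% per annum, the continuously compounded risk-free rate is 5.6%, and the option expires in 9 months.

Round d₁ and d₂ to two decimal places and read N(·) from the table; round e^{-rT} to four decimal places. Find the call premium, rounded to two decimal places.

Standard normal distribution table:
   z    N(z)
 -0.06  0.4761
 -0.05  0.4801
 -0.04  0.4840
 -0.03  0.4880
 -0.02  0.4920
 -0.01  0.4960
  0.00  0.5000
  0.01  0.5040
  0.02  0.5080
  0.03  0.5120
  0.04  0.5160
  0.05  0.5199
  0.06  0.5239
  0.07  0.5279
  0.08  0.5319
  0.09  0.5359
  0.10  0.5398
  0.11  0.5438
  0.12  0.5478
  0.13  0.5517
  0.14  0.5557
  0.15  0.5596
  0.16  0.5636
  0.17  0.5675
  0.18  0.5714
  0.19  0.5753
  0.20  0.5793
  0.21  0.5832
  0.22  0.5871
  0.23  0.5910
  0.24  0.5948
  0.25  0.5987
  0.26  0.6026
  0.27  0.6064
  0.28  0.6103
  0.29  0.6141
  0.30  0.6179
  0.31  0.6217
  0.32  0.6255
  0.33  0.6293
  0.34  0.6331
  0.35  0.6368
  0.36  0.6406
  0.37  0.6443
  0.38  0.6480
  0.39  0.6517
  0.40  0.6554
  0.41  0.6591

σ√T = 0.47·√0.75 = 0.4070
d₁ = [ln(274/266) + (0.056 + 0.47²/2)·0.75] / 0.4070 = [0.0296 + 0.1248] / 0.4070 = 0.3795 which rounds to 0.38
d₂ = d₁ − σ√T = 0.3795 − 0.4070 = -0.0275 which rounds to -0.03
e^(−rT) = e^(−0.056·0.75) = 0.9589
N(d₁) = N(0.38) = 0.6480;  N(d₂) = N(-0.03) = 0.4880
C = 274·0.6480 − 266·0.9589·0.4880 = 177.5520 − 124.4729 = 53.0791

£53.08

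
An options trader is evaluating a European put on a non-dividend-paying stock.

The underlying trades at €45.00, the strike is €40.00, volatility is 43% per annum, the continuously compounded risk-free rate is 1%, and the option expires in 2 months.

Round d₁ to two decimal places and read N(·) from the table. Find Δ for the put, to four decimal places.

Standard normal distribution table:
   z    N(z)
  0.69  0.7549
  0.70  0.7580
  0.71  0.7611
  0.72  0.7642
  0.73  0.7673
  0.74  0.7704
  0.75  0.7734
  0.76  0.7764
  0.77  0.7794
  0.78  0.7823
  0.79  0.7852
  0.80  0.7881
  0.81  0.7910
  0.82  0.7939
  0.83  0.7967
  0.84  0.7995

-0.2206

T = 0.1667;  σ√T = 0.1755
d₁ = [ln(45/40) + (0.01 + 0.43²/2)·0.1667] / 0.1755 = [0.1178 + 0.0171] / 0.1755 = 0.7682 → 0.77
N(d₁) = N(0.77) = 0.7794
Δ_put = N(d₁) − 1 = 0.7794 − 1 = -0.2206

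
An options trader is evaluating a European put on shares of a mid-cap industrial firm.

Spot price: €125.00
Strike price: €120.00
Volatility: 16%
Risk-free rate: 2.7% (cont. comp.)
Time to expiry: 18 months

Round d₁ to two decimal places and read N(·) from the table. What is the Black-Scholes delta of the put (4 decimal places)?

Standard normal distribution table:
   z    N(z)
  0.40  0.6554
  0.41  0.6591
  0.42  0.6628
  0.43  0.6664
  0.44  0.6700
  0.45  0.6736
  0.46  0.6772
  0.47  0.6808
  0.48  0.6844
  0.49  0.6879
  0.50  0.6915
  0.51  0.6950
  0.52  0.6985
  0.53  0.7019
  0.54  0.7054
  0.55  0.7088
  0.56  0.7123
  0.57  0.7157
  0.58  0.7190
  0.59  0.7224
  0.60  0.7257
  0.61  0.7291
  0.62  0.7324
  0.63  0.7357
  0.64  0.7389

-0.3050

σ√T = 0.16 × 1.2247 = 0.1960
ln(S/K) + (r + σ²/2)T = ln(125/120) + (0.027 + 0.16²/2)·1.5 = 0.0408 + 0.0597 = 0.1005
d₁ = 0.1005 / 0.1960 = 0.5130 which rounds to 0.51
N(d₁) = N(0.51) = 0.6950
Δ_put = N(d₁) − 1 = 0.6950 − 1 = -0.3050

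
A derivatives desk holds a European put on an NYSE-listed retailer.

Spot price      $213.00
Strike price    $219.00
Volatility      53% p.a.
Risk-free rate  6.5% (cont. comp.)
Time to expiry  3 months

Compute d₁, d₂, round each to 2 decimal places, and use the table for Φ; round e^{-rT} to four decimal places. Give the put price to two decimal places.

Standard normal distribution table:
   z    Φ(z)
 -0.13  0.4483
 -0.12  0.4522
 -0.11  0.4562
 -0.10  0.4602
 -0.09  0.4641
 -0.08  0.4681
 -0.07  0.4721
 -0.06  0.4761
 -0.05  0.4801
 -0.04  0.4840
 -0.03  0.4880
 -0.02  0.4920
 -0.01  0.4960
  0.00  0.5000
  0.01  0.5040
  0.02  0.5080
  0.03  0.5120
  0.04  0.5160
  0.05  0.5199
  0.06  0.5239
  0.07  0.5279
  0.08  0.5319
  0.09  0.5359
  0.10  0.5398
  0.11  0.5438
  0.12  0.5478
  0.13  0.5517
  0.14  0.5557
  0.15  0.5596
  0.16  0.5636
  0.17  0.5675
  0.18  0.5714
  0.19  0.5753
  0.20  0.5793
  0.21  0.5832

$24.27

σ√T = 0.53 × 0.5000 = 0.2650
d₁ = [ln(213/219) + (0.065 + ½·0.53²)·0.25] / (σ√T) = (-0.0278 + 0.0514) / 0.2650 = 0.0890 ≈ 0.09
d₂ = 0.0890 − 0.2650 = -0.1760 ≈ -0.18
e^(−rT) = e^(−0.065·0.25) = 0.9839
N(−d₂) = N(0.18) = 0.5714;  N(−d₁) = N(-0.09) = 0.4641
P = 219·0.9839·0.5714 − 213·0.4641 = 123.1219 − 98.8533 = 24.2686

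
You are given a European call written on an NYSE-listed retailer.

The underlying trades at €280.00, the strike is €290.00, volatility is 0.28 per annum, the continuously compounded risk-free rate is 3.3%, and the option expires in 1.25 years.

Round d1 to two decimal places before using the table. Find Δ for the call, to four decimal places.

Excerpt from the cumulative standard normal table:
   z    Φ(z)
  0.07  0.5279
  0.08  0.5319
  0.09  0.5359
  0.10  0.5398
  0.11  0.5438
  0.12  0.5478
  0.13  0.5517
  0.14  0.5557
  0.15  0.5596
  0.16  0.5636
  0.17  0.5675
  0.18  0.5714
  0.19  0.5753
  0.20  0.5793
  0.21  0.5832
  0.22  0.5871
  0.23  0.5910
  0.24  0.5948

0.5714

T = 1.25;  σ√T = 0.3130
d₁ = [ln(280/290) + (0.033 + 0.28²/2)·1.25] / 0.3130 = [-0.0351 + 0.0903] / 0.3130 = 0.1762 which rounds to 0.18
N(d₁) = N(0.18) = 0.5714
Δ_call = N(d₁) = 0.5714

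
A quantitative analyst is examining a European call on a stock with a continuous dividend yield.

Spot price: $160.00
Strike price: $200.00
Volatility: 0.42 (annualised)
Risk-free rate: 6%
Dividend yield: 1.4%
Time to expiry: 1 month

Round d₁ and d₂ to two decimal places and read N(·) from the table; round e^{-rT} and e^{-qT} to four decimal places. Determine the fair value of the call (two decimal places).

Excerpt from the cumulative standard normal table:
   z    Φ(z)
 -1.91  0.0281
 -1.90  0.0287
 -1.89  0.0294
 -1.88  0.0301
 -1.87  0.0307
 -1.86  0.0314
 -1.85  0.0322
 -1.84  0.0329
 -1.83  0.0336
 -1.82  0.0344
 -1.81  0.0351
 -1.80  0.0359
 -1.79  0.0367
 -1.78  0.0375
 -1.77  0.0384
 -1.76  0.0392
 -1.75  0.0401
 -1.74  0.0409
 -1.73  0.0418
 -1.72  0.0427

$0.30

σ√T = 0.42·√0.08333 = 0.1212
d₁ = [ln(160/200) + (0.06 − 0.014 + ½·0.42²)·0.08333] / (σ√T) = (-0.2231 + 0.0112) / 0.1212 = -1.7482 ≈ -1.75
d₂ = -1.7482 − 0.1212 = -1.8695 ≈ -1.87
exp(−qT) = exp(−0.014·0.08333) = 0.9988;  exp(−rT) = exp(−0.06·0.08333) = 0.9950
C = 160·0.9988·N(-1.75) − 200·0.9950·N(-1.87) = 160·0.9988·0.0401 − 200·0.9950·0.0307 = 6.4083 − 6.1093 = 0.2990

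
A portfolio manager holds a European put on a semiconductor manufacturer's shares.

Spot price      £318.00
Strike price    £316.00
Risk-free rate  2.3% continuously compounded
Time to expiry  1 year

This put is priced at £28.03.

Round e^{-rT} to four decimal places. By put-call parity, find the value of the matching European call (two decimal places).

exp(−rT) = exp(−0.023·1) = 0.9773
Put-call parity: C − P = S − K·e^(−rT) = 318 − 316·0.9773 = 318 − 308.8268 = 9.1732
C = P + (C − P) = 28.03 + (9.1732) = 37.2032

£37.20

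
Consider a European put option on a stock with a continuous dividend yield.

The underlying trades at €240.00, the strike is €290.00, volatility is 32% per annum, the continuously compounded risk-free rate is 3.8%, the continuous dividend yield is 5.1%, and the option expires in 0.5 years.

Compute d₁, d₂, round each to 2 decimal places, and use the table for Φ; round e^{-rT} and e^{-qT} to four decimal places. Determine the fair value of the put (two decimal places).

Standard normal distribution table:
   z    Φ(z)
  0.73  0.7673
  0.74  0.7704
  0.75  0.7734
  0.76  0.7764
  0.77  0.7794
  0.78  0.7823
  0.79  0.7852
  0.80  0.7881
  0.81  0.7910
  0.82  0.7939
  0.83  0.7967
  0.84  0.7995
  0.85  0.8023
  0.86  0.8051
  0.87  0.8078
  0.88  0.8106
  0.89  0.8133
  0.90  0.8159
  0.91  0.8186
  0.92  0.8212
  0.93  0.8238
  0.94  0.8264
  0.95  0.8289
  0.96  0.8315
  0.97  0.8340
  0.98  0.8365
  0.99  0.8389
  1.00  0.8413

€57.09

σ√T = 0.32 × 0.7071 = 0.2263
d₁ = [ln(240/290) + (0.038 − 0.051 + 0.32²/2)·0.5] / 0.2263 = [-0.1892 + 0.0191] / 0.2263 = -0.7519 which rounds to -0.75
d₂ = d₁ − σ√T = -0.7519 − 0.2263 = -0.9782 which rounds to -0.98
exp(−qT) = exp(−0.051·0.5) = 0.9748;  exp(−rT) = exp(−0.038·0.5) = 0.9812
P = 290·0.9812·N(0.98) − 240·0.9748·N(0.75) = 290·0.9812·0.8365 − 240·0.9748·0.7734 = 238.0244 − 180.9385 = 57.0859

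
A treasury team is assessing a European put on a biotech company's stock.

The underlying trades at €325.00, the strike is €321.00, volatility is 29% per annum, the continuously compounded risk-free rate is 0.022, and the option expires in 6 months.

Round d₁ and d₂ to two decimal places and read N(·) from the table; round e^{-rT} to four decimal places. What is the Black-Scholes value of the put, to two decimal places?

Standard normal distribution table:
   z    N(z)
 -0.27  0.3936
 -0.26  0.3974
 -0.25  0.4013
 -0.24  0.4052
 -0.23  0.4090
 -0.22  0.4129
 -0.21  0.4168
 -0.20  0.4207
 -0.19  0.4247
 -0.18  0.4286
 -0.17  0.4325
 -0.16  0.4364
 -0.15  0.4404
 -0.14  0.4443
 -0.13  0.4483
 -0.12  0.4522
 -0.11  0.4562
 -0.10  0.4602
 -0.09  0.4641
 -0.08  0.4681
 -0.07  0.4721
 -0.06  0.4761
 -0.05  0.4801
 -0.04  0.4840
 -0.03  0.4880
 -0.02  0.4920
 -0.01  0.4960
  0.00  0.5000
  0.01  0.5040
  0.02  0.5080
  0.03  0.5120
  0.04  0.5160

σ√T = 0.29 × 0.7071 = 0.2051
d₁ = [ln(325/321) + (0.022 + 0.29²/2)·0.5] / 0.2051 = [0.0124 + 0.0320] / 0.2051 = 0.2166 which rounds to 0.22
d₂ = d₁ − σ√T = 0.2166 − 0.2051 = 0.0115 which rounds to 0.01
e^(−rT) = e^(−0.022·0.5) = 0.9891
N(−d₂) = N(-0.01) = 0.4960;  N(−d₁) = N(-0.22) = 0.4129
P = 321·0.9891·0.4960 − 325·0.4129 = 157.4805 − 134.1925 = 23.2880

€23.29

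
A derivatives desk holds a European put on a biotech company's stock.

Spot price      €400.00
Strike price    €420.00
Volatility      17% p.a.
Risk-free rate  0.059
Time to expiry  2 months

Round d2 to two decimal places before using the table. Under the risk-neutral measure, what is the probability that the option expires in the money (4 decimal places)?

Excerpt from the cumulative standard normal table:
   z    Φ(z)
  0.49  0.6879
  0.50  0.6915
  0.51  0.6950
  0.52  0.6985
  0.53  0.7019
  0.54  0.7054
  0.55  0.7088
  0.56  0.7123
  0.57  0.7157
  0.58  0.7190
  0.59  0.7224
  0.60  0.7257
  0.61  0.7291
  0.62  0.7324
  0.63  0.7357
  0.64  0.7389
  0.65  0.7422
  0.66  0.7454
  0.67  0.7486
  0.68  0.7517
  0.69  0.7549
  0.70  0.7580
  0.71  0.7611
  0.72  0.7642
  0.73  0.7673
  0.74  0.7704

0.7257

σ√T = 0.17·√0.1667 = 0.0694
ln(S/K) + (r + σ²/2)T = ln(400/420) + (0.059 + 0.17²/2)·0.1667 = -0.0488 + 0.0122 = -0.0365
d₁ = -0.0365 / 0.0694 = -0.5266 ⇒ -0.53
d₂ = d₁ − σ√T = -0.5266 − 0.0694 = -0.5960 ⇒ -0.60
Risk-neutral Pr[S_T < K] = N(−d₂) = N(0.60) = 0.7257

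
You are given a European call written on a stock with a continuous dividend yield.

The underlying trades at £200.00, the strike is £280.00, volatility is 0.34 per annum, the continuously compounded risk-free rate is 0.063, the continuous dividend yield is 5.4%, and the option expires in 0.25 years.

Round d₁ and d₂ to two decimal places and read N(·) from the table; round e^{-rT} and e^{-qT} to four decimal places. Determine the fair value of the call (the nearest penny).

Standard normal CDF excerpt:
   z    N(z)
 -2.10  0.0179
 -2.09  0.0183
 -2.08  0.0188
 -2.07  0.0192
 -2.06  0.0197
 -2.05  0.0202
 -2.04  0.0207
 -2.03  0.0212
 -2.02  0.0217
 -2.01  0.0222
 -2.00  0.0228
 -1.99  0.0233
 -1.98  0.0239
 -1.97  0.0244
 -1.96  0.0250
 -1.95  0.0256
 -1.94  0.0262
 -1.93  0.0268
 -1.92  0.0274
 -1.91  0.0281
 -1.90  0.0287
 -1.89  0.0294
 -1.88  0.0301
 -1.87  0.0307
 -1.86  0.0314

σ√T = 0.34 × 0.5000 = 0.1700
d₁ = [ln(200/280) + (0.063 − 0.054 + 0.34²/2)·0.25] / 0.1700 = [-0.3365 + 0.0167] / 0.1700 = -1.8810 → -1.88
d₂ = d₁ − σ√T = -1.8810 − 0.1700 = -2.0510 → -2.05
e^(−qT) = e^(−0.054·0.25) = 0.9866;  e^(−rT) = e^(−0.063·0.25) = 0.9844
C = 200·0.9866·N(-1.88) − 280·0.9844·N(-2.05) = 200·0.9866·0.0301 − 280·0.9844·0.0202 = 5.9393 − 5.5678 = 0.3716

£0.37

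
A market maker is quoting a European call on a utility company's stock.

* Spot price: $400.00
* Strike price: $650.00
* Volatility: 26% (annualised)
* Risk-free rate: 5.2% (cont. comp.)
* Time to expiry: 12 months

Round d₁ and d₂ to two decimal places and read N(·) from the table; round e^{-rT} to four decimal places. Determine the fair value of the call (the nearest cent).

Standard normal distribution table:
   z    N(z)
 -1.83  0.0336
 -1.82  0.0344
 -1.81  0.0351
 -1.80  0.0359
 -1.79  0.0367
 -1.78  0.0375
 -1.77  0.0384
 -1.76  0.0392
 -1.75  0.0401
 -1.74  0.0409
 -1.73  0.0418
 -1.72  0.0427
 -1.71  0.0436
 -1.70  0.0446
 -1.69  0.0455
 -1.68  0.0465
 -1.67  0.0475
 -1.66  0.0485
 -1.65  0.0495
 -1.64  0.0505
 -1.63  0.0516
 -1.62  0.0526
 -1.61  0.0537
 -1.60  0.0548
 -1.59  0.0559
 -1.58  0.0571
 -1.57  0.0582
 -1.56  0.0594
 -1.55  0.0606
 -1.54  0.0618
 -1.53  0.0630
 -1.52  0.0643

$2.57

σ√T = 0.26·√1 = 0.2600
d₁ = [ln(400/650) + (0.052 + ½·0.26²)·1] / (σ√T) = (-0.4855 + 0.0858) / 0.2600 = -1.5373 → -1.54
d₂ = -1.5373 − 0.2600 = -1.7973 → -1.80
exp(−rT) = exp(−0.052·1) = 0.9493
N(d₁) = N(-1.54) = 0.0618;  N(d₂) = N(-1.80) = 0.0359
C = 400·0.0618 − 650·0.9493·0.0359 = 24.7200 − 22.1519 = 2.5681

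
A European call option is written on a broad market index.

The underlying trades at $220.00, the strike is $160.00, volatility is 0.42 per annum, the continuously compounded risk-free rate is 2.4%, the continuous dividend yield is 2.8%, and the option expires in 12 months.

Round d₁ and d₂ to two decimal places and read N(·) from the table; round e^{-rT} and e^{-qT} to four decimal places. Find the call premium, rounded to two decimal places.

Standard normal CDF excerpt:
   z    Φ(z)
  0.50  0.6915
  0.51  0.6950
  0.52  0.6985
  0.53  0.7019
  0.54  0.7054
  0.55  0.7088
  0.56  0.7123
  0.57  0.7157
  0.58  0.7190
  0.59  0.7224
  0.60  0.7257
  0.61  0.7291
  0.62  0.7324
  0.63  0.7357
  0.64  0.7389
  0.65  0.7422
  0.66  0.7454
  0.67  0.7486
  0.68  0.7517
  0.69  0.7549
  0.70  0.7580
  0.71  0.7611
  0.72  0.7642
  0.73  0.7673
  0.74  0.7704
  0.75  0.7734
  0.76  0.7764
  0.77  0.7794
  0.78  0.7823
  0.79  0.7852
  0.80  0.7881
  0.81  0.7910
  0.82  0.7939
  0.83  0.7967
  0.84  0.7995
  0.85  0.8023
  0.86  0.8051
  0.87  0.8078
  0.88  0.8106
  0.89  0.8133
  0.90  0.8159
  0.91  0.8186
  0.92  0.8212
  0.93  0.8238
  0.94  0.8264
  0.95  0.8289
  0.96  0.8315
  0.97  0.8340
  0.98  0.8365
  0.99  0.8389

σ√T = 0.42·√1 = 0.4200
d₁ = [ln(220/160) + (0.024 − 0.028 + 0.42²/2)·1] / 0.4200 = [0.3185 + 0.0842] / 0.4200 = 0.9587 ⇒ 0.96
d₂ = d₁ − σ√T = 0.9587 − 0.4200 = 0.5387 ⇒ 0.54
exp(−qT) = exp(−0.028·1) = 0.9724;  exp(−rT) = exp(−0.024·1) = 0.9763
C = 220·0.9724·N(0.96) − 160·0.9763·N(0.54) = 220·0.9724·0.8315 − 160·0.9763·0.7054 = 177.8811 − 110.1891 = 67.6920

$67.69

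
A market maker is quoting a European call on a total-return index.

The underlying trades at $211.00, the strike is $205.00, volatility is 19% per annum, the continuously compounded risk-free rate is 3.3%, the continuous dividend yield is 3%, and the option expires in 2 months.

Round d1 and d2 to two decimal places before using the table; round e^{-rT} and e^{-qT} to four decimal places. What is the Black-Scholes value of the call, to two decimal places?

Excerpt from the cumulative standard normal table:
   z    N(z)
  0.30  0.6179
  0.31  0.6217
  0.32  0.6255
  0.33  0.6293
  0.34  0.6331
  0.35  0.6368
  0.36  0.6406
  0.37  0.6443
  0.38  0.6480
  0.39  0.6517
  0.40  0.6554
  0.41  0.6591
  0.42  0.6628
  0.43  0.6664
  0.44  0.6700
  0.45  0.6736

σ√T = 0.19 × 0.4082 = 0.0776
d₁ = [ln(211/205) + (0.033 − 0.03 + 0.19²/2)·0.1667] / 0.0776 = [0.0288 + 0.0035] / 0.0776 = 0.4171 which rounds to 0.42
d₂ = d₁ − σ√T = 0.4171 − 0.0776 = 0.3396 which rounds to 0.34
exp(−qT) = exp(−0.03·0.1667) = 0.9950;  exp(−rT) = exp(−0.033·0.1667) = 0.9945
N(d₁) = N(0.42) = 0.6628;  N(d₂) = N(0.34) = 0.6331
C = 211·0.9950·0.6628 − 205·0.9945·0.6331 = 139.1515 − 129.0717 = 10.0799

$10.08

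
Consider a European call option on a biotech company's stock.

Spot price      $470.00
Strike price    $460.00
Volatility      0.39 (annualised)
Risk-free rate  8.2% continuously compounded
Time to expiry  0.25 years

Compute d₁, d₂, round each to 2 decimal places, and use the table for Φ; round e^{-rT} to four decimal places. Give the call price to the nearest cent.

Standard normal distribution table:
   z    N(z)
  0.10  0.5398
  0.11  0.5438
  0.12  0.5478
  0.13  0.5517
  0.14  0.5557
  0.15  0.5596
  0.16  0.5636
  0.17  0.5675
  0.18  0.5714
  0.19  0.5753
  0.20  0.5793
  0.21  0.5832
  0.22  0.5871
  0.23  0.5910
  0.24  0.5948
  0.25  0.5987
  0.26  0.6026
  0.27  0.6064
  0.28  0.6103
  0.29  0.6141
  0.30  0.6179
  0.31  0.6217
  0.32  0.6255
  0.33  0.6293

$45.33

T = 0.25;  σ√T = 0.1950
d₁ = [ln(470/460) + (0.082 + 0.39²/2)·0.25] / 0.1950 = [0.0215 + 0.0395] / 0.1950 = 0.3129 → 0.31
d₂ = d₁ − σ√T = 0.3129 − 0.1950 = 0.1179 → 0.12
exp(−rT) = exp(−0.082·0.25) = 0.9797
C = 470·N(0.31) − 460·0.9797·N(0.12) = 470·0.6217 − 460·0.9797·0.5478 = 292.1990 − 246.8726 = 45.3264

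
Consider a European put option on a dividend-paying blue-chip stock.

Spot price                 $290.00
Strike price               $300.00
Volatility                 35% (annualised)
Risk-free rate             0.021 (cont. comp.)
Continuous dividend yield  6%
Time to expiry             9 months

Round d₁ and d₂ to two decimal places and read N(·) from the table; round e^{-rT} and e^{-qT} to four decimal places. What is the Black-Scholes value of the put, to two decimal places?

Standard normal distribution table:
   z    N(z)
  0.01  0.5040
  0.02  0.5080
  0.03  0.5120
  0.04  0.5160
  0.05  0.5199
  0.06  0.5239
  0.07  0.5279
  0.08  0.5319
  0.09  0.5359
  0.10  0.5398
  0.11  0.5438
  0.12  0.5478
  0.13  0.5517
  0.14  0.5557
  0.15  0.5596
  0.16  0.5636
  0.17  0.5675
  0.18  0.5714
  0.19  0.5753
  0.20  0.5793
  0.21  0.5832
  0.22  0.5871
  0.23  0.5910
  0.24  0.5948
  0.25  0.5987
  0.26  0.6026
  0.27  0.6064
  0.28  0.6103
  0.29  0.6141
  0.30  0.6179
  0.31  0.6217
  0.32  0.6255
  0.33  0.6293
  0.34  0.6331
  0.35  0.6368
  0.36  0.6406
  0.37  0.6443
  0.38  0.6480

$43.94

T = 0.75;  σ√T = 0.3031
d₁ = [ln(290/300) + (0.021 − 0.06 + 0.35²/2)·0.75] / 0.3031 = [-0.0339 + 0.0167] / 0.3031 = -0.0568 ⇒ -0.06
d₂ = d₁ − σ√T = -0.0568 − 0.3031 = -0.3599 ⇒ -0.36
e^(−qT) = e^(−0.06·0.75) = 0.9560;  e^(−rT) = e^(−0.021·0.75) = 0.9844
P = 300·0.9844·N(0.36) − 290·0.9560·N(0.06) = 300·0.9844·0.6406 − 290·0.9560·0.5239 = 189.1820 − 145.2460 = 43.9360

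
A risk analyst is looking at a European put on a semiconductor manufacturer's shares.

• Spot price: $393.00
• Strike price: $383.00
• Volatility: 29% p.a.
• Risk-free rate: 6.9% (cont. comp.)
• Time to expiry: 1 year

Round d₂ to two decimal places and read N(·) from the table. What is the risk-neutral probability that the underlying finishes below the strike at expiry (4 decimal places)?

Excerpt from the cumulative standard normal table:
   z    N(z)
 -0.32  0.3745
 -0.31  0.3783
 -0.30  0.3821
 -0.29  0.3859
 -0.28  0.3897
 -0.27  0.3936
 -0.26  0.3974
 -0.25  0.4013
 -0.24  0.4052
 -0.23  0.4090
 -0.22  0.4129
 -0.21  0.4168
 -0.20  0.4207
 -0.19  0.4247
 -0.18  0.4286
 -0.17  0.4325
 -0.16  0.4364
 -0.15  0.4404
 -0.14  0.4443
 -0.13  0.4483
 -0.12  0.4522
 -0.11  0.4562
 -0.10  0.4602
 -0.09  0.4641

0.4286

T = 1;  σ√T = 0.2900
d₁ = [ln(393/383) + (0.069 + ½·0.29²)·1] / (σ√T) = (0.0258 + 0.1111) / 0.2900 = 0.4718 ≈ 0.47
d₂ = 0.4718 − 0.2900 = 0.1818 ≈ 0.18
Pr(exercise) under Q = N(−d₂) = N(-0.18) = 0.4286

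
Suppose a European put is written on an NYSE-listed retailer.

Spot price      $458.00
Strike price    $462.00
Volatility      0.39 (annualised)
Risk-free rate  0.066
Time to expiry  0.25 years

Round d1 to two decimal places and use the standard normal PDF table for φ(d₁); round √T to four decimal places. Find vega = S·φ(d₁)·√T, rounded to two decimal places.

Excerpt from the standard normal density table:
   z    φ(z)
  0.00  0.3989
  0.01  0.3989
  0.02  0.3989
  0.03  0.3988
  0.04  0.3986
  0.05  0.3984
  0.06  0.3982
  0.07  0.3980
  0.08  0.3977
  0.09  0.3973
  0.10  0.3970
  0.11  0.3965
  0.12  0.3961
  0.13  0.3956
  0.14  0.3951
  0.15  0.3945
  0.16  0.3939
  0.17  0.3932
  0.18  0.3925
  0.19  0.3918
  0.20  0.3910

90.48

σ√T = 0.39·√0.25 = 0.1950
ln(S/K) + (r + σ²/2)T = ln(458/462) + (0.066 + 0.39²/2)·0.25 = -0.0087 + 0.0355 = 0.0268
d₁ = 0.0268 / 0.1950 = 0.1375 ≈ 0.14
√T = √0.25 = 0.5000
φ(d₁) = φ(0.14) = 0.3951
vega = S·φ(d₁)·√T = 458·0.3951·0.5000 = 90.4779
(Call and put vega coincide under Black-Scholes.)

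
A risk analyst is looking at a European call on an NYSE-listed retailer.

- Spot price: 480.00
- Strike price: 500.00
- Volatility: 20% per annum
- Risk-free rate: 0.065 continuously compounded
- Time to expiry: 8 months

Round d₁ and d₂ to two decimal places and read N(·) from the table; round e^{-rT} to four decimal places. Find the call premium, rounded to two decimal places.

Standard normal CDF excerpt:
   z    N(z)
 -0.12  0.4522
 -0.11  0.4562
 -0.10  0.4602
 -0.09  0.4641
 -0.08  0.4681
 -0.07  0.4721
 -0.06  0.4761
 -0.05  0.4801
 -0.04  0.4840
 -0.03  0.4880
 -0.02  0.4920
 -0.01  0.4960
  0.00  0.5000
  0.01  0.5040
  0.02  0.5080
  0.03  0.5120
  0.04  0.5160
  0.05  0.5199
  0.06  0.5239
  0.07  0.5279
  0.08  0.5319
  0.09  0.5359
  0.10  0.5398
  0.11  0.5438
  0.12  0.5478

σ√T = 0.2 × 0.8165 = 0.1633
d₁ = [ln(480/500) + (0.065 + 0.2²/2)·0.6667] / 0.1633 = [-0.0408 + 0.0567] / 0.1633 = 0.0970 ⇒ 0.10
d₂ = d₁ − σ√T = 0.0970 − 0.1633 = -0.0663 ⇒ -0.07
exp(−rT) = exp(−0.065·0.6667) = 0.9576
C = 480·N(0.10) − 500·0.9576·N(-0.07) = 480·0.5398 − 500·0.9576·0.4721 = 259.1040 − 226.0415 = 33.0625

33.06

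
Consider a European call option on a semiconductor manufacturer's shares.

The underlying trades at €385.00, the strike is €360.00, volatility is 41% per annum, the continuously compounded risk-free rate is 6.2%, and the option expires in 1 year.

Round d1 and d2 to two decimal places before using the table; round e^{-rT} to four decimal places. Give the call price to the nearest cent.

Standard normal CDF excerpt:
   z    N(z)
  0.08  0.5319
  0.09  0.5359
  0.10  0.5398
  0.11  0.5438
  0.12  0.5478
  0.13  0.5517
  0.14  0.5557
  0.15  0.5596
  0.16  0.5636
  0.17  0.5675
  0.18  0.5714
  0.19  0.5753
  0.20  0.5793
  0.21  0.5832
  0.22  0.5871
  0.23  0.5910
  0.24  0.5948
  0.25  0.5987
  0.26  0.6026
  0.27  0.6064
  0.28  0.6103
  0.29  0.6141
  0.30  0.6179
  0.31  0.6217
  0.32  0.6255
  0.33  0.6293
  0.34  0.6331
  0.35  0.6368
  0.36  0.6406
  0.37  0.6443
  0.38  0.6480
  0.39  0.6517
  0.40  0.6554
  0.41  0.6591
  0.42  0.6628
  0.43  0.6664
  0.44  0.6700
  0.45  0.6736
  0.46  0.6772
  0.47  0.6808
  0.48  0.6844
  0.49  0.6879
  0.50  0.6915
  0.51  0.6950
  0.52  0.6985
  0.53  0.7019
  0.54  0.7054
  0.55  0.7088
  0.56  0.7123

σ√T = 0.41·√1 = 0.4100
ln(S/K) + (r + σ²/2)T = ln(385/360) + (0.062 + 0.41²/2)·1 = 0.0671 + 0.1460 = 0.2132
d₁ = 0.2132 / 0.4100 = 0.5200 → 0.52
d₂ = d₁ − σ√T = 0.5200 − 0.4100 = 0.1100 → 0.11
e^(−rT) = e^(−0.062·1) = 0.9399
C = 385·N(0.52) − 360·0.9399·N(0.11) = 385·0.6985 − 360·0.9399·0.5438 = 268.9225 − 184.0023 = 84.9202

€84.92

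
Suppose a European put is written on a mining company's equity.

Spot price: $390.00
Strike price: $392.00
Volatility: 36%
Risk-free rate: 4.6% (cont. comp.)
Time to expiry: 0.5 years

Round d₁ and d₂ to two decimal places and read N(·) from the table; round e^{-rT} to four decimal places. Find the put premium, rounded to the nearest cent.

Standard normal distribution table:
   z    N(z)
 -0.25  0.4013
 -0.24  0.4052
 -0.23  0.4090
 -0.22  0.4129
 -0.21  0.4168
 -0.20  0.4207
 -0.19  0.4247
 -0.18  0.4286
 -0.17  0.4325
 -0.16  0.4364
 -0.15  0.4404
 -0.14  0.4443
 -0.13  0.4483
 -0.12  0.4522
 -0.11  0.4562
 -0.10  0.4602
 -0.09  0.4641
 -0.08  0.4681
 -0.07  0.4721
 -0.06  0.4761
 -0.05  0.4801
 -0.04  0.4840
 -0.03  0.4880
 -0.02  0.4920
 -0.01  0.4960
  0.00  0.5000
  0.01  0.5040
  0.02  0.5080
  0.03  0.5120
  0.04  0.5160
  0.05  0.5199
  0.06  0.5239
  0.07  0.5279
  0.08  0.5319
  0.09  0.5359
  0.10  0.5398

$36.63

σ√T = 0.36·√0.5 = 0.2546
ln(S/K) + (r + σ²/2)T = ln(390/392) + (0.046 + 0.36²/2)·0.5 = -0.0051 + 0.0554 = 0.0503
d₁ = 0.0503 / 0.2546 = 0.1975 which rounds to 0.20
d₂ = d₁ − σ√T = 0.1975 − 0.2546 = -0.0570 which rounds to -0.06
exp(−rT) = exp(−0.046·0.5) = 0.9773
N(−d₂) = N(0.06) = 0.5239;  N(−d₁) = N(-0.20) = 0.4207
P = 392·0.9773·0.5239 − 390·0.4207 = 200.7069 − 164.0730 = 36.6339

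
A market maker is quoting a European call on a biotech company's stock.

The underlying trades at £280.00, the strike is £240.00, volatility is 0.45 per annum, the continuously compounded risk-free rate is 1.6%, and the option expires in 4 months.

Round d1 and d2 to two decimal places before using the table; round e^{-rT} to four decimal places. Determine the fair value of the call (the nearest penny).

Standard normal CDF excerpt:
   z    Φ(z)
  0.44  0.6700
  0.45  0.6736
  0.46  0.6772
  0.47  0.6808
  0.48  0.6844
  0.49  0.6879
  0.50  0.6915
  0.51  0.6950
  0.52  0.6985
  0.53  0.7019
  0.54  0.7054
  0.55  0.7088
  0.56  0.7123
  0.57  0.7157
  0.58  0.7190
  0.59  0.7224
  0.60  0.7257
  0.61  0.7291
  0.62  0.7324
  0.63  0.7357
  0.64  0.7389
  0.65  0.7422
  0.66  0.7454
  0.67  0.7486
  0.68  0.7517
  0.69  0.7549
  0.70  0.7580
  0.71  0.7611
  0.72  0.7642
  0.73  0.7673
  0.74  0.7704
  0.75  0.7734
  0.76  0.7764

σ√T = 0.45·√0.3333 = 0.2598
d₁ = [ln(280/240) + (0.016 + 0.45²/2)·0.3333] / 0.2598 = [0.1542 + 0.0391] / 0.2598 = 0.7438 ≈ 0.74
d₂ = d₁ − σ√T = 0.7438 − 0.2598 = 0.4840 ≈ 0.48
e^(−rT) = e^(−0.016·0.3333) = 0.9947
C = 280·N(0.74) − 240·0.9947·N(0.48) = 280·0.7704 − 240·0.9947·0.6844 = 215.7120 − 163.3854 = 52.3266

£52.33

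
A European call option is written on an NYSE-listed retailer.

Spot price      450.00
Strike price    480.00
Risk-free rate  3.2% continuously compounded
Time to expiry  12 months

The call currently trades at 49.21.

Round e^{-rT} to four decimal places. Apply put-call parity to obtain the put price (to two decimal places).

64.09

e^(−rT) = e^(−0.032·1) = 0.9685
Put-call parity: C − P = S − K·e^(−rT) = 450 − 480·0.9685 = 450 − 464.8800 = -14.8800
P = C − (C − P) = 49.21 − (-14.8800) = 64.0900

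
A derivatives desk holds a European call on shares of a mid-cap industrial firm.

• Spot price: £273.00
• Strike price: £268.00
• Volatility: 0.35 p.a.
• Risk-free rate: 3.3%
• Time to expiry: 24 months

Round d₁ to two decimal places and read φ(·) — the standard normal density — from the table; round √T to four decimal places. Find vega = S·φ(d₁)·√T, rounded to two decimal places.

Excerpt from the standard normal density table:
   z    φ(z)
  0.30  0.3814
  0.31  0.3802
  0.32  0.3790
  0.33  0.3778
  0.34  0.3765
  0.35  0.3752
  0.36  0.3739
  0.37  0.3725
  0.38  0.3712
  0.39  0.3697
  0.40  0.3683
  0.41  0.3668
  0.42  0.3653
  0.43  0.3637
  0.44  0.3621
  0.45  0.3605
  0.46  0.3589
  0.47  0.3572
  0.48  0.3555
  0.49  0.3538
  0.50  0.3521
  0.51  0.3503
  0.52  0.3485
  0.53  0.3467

σ√T = 0.35·√2 = 0.4950
d₁ = [ln(273/268) + (0.033 + 0.35²/2)·2] / 0.4950 = [0.0185 + 0.1885] / 0.4950 = 0.4182 which rounds to 0.42
√T = √2 = 1.4142
φ(d₁) = φ(0.42) = 0.3653
vega = S·φ(d₁)·√T = 273·0.3653·1.4142 = 141.0338

141.03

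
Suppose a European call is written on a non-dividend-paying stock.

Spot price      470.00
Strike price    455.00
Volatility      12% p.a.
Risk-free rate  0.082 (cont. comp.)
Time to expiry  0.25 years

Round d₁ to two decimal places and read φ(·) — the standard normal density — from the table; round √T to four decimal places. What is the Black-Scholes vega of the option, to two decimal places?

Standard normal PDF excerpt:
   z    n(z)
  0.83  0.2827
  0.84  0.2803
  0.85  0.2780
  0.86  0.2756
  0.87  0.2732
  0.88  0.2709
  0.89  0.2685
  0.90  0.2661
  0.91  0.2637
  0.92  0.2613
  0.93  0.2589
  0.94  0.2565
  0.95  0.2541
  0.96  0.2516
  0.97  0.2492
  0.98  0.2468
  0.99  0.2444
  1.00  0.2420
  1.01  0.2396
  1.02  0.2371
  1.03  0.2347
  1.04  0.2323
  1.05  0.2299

σ√T = 0.12 × 0.5000 = 0.0600
d₁ = [ln(470/455) + (0.082 + 0.12²/2)·0.25] / 0.0600 = [0.0324 + 0.0223] / 0.0600 = 0.9123 which rounds to 0.91
√T = √0.25 = 0.5000
φ(d₁) = φ(0.91) = 0.2637
vega = S·φ(d₁)·√T = 470·0.2637·0.5000 = 61.9695

61.97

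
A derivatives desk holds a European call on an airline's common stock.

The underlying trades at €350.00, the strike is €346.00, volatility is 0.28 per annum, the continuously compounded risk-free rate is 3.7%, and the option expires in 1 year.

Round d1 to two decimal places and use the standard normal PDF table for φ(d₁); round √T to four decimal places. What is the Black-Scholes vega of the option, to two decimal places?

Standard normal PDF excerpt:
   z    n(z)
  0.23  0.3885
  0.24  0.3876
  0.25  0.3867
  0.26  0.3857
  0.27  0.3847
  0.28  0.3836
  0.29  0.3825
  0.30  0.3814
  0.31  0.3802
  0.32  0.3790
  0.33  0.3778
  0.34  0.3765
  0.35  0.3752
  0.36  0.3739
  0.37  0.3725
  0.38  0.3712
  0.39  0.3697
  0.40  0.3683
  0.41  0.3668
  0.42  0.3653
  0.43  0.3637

133.07

σ√T = 0.28·√1 = 0.2800
d₁ = [ln(350/346) + (0.037 + 0.28²/2)·1] / 0.2800 = [0.0115 + 0.0762] / 0.2800 = 0.3132 ≈ 0.31
√T = √1 = 1.0000
φ(d₁) = φ(0.31) = 0.3802
vega = S·φ(d₁)·√T = 350·0.3802·1.0000 = 133.0700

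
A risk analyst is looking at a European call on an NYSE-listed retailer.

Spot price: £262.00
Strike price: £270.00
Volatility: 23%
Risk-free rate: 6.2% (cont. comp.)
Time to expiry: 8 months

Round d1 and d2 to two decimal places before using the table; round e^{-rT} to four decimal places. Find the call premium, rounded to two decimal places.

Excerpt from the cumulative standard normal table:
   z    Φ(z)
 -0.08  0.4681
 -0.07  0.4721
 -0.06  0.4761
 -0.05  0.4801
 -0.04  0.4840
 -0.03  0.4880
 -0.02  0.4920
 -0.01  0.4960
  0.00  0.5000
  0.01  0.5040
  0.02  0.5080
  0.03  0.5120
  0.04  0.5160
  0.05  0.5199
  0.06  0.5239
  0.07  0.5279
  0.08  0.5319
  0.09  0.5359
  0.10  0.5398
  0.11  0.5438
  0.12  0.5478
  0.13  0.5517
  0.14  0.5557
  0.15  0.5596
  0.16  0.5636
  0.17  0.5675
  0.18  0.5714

£20.19

T = 0.6667;  σ√T = 0.1878
d₁ = [ln(262/270) + (0.062 + 0.23²/2)·0.6667] / 0.1878 = [-0.0301 + 0.0590] / 0.1878 = 0.1538 which rounds to 0.15
d₂ = d₁ − σ√T = 0.1538 − 0.1878 = -0.0340 which rounds to -0.03
exp(−rT) = exp(−0.062·0.6667) = 0.9595
C = 262·N(0.15) − 270·0.9595·N(-0.03) = 262·0.5596 − 270·0.9595·0.4880 = 146.6152 − 126.4237 = 20.1915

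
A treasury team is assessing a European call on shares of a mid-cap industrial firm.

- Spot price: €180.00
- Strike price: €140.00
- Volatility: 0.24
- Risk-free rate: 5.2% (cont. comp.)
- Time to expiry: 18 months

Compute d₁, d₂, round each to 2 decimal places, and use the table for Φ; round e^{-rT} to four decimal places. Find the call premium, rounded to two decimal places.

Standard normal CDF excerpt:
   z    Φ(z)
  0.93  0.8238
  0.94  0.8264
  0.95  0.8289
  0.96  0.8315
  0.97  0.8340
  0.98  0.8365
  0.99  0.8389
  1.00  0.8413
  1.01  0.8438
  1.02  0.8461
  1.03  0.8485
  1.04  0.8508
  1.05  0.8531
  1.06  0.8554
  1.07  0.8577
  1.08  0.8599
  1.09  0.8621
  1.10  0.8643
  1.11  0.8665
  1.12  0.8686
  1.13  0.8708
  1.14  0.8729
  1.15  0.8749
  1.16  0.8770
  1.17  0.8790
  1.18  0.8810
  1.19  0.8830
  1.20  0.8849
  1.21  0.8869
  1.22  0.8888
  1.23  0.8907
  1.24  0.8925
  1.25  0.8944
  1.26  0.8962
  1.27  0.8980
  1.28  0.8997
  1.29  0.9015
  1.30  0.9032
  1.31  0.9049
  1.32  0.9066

T = 1.5;  σ√T = 0.2939
ln(S/K) + (r + σ²/2)T = ln(180/140) + (0.052 + 0.24²/2)·1.5 = 0.2513 + 0.1212 = 0.3725
d₁ = 0.3725 / 0.2939 = 1.2673 which rounds to 1.27
d₂ = d₁ − σ√T = 1.2673 − 0.2939 = 0.9734 which rounds to 0.97
e^(−rT) = e^(−0.052·1.5) = 0.9250
C = 180·N(1.27) − 140·0.9250·N(0.97) = 180·0.8980 − 140·0.9250·0.8340 = 161.6400 − 108.0030 = 53.6370

€53.64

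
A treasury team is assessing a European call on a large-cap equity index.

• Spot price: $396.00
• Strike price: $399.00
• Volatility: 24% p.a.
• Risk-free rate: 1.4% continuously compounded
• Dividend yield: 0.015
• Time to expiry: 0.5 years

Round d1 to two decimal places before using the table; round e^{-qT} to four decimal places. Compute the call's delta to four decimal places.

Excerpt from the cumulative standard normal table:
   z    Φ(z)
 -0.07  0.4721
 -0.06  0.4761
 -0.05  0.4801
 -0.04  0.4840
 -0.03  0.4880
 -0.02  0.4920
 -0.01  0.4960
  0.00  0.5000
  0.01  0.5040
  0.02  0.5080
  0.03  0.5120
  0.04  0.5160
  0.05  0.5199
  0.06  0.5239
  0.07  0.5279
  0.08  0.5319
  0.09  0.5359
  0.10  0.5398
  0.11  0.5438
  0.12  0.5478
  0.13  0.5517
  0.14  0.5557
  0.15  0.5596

0.5121

T = 0.5;  σ√T = 0.1697
d₁ = [ln(396/399) + (0.014 − 0.015 + 0.24²/2)·0.5] / 0.1697 = [-0.0075 + 0.0139] / 0.1697 = 0.0374 → 0.04
N(d₁) = N(0.04) = 0.5160
Δ_call = exp(−qT)·N(d₁) = 0.9925·0.5160 = 0.5121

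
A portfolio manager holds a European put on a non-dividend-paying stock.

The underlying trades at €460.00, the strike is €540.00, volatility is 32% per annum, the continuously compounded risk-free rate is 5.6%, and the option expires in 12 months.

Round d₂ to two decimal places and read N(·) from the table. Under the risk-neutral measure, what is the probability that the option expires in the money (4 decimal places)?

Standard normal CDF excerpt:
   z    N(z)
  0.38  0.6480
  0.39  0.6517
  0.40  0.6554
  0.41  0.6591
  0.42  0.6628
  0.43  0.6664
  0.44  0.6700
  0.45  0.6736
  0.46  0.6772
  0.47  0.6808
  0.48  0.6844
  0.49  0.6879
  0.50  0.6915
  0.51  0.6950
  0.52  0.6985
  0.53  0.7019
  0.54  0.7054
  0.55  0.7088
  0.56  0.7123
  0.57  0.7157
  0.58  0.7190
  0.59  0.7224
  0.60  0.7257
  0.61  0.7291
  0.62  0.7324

T = 1;  σ√T = 0.3200
d₁ = [ln(460/540) + (0.056 + 0.32²/2)·1] / 0.3200 = [-0.1603 + 0.1072] / 0.3200 = -0.1661 → -0.17
d₂ = d₁ − σ√T = -0.1661 − 0.3200 = -0.4861 → -0.49
Pr(exercise) under Q = N(−d₂) = N(0.49) = 0.6879

0.6879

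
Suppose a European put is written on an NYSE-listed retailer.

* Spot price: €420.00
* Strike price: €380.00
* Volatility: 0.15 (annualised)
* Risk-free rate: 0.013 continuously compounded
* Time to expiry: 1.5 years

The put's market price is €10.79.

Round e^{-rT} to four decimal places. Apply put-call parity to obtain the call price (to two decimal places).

€58.12

e^(−rT) = e^(−0.013·1.5) = 0.9807
Put-call parity: C − P = S − K·e^(−rT) = 420 − 380·0.9807 = 420 − 372.6660 = 47.3340
C = P + (C − P) = 10.79 + (47.3340) = 58.1240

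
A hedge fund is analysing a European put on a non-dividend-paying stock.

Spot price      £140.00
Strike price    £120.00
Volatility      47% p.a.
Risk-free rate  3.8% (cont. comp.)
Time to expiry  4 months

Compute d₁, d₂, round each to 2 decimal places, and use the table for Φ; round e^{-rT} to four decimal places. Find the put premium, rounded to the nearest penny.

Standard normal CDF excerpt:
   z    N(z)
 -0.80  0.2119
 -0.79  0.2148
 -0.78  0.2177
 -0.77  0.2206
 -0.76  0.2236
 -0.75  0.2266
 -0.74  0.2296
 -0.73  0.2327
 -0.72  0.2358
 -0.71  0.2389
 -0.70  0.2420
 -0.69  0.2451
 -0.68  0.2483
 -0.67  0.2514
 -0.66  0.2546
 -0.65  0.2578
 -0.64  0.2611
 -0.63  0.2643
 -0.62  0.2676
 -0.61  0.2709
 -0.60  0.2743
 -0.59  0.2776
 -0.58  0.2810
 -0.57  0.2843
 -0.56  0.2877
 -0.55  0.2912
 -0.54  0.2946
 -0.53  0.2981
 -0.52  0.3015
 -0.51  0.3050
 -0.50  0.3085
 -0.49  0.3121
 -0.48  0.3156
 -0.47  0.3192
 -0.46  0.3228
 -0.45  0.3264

£5.67

σ√T = 0.47·√0.3333 = 0.2714
d₁ = [ln(140/120) + (0.038 + 0.47²/2)·0.3333] / 0.2714 = [0.1542 + 0.0495] / 0.2714 = 0.7504 ⇒ 0.75
d₂ = d₁ − σ√T = 0.7504 − 0.2714 = 0.4791 ⇒ 0.48
e^(−rT) = e^(−0.038·0.3333) = 0.9874
P = 120·0.9874·N(-0.48) − 140·N(-0.75) = 120·0.9874·0.3156 − 140·0.2266 = 37.3948 − 31.7240 = 5.6708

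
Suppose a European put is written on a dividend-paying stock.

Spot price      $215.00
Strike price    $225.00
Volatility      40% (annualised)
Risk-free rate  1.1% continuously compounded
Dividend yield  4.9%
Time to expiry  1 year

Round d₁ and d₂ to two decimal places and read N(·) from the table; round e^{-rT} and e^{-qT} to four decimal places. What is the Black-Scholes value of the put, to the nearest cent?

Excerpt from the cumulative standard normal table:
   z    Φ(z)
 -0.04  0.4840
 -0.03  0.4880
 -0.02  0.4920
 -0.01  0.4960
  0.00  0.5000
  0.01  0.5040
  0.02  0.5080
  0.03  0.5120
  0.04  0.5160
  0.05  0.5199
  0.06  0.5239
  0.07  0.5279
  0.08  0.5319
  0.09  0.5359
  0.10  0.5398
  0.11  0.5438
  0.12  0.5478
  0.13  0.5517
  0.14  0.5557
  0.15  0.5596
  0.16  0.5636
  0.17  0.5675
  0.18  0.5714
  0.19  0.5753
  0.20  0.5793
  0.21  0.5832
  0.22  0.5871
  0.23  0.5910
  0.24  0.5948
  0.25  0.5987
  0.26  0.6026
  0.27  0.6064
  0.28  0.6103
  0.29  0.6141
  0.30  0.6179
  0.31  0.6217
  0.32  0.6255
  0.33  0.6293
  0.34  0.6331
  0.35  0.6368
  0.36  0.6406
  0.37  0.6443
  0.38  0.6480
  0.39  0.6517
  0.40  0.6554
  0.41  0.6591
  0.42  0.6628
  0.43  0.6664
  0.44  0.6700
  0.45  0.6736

$43.50

σ√T = 0.4 × 1.0000 = 0.4000
d₁ = [ln(215/225) + (0.011 − 0.049 + ½·0.4²)·1] / (σ√T) = (-0.0455 + 0.0420) / 0.4000 = -0.0087 ⇒ -0.01
d₂ = -0.0087 − 0.4000 = -0.4087 ⇒ -0.41
exp(−qT) = exp(−0.049·1) = 0.9522;  exp(−rT) = exp(−0.011·1) = 0.9891
N(−d₂) = N(0.41) = 0.6591;  N(−d₁) = N(0.01) = 0.5040
P = 225·0.9891·0.6591 − 215·0.9522·0.5040 = 146.6811 − 103.1804 = 43.5007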